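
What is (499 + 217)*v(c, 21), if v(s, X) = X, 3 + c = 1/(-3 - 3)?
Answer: 15036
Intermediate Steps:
c = -19/6 (c = -3 + 1/(-3 - 3) = -3 + 1/(-6) = -3 - ⅙ = -19/6 ≈ -3.1667)
(499 + 217)*v(c, 21) = (499 + 217)*21 = 716*21 = 15036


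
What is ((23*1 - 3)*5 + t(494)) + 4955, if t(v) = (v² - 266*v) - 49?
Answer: 117638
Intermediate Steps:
t(v) = -49 + v² - 266*v
((23*1 - 3)*5 + t(494)) + 4955 = ((23*1 - 3)*5 + (-49 + 494² - 266*494)) + 4955 = ((23 - 3)*5 + (-49 + 244036 - 131404)) + 4955 = (20*5 + 112583) + 4955 = (100 + 112583) + 4955 = 112683 + 4955 = 117638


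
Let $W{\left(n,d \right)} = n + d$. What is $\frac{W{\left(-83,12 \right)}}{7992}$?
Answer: $- \frac{71}{7992} \approx -0.0088839$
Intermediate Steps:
$W{\left(n,d \right)} = d + n$
$\frac{W{\left(-83,12 \right)}}{7992} = \frac{12 - 83}{7992} = \left(-71\right) \frac{1}{7992} = - \frac{71}{7992}$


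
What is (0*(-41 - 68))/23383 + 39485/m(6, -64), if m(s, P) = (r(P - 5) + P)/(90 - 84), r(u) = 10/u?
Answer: -8173395/2213 ≈ -3693.4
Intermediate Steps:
m(s, P) = P/6 + 5/(3*(-5 + P)) (m(s, P) = (10/(P - 5) + P)/(90 - 84) = (10/(-5 + P) + P)/6 = (P + 10/(-5 + P))*(⅙) = P/6 + 5/(3*(-5 + P)))
(0*(-41 - 68))/23383 + 39485/m(6, -64) = (0*(-41 - 68))/23383 + 39485/(((10 - 64*(-5 - 64))/(6*(-5 - 64)))) = (0*(-109))*(1/23383) + 39485/(((⅙)*(10 - 64*(-69))/(-69))) = 0*(1/23383) + 39485/(((⅙)*(-1/69)*(10 + 4416))) = 0 + 39485/(((⅙)*(-1/69)*4426)) = 0 + 39485/(-2213/207) = 0 + 39485*(-207/2213) = 0 - 8173395/2213 = -8173395/2213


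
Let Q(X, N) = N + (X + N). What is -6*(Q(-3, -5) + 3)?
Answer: 60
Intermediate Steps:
Q(X, N) = X + 2*N (Q(X, N) = N + (N + X) = X + 2*N)
-6*(Q(-3, -5) + 3) = -6*((-3 + 2*(-5)) + 3) = -6*((-3 - 10) + 3) = -6*(-13 + 3) = -6*(-10) = 60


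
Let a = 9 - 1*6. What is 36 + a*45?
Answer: 171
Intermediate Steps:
a = 3 (a = 9 - 6 = 3)
36 + a*45 = 36 + 3*45 = 36 + 135 = 171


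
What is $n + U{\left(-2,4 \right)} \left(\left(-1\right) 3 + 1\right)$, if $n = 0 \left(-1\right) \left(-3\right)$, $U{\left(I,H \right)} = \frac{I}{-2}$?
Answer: $-2$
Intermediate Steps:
$U{\left(I,H \right)} = - \frac{I}{2}$ ($U{\left(I,H \right)} = I \left(- \frac{1}{2}\right) = - \frac{I}{2}$)
$n = 0$ ($n = 0 \left(-3\right) = 0$)
$n + U{\left(-2,4 \right)} \left(\left(-1\right) 3 + 1\right) = 0 + \left(- \frac{1}{2}\right) \left(-2\right) \left(\left(-1\right) 3 + 1\right) = 0 + 1 \left(-3 + 1\right) = 0 + 1 \left(-2\right) = 0 - 2 = -2$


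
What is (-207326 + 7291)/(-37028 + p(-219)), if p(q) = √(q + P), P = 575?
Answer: 168338545/31160737 + 18185*√89/62321474 ≈ 5.4050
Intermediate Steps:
p(q) = √(575 + q) (p(q) = √(q + 575) = √(575 + q))
(-207326 + 7291)/(-37028 + p(-219)) = (-207326 + 7291)/(-37028 + √(575 - 219)) = -200035/(-37028 + √356) = -200035/(-37028 + 2*√89)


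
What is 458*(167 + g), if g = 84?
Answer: 114958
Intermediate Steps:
458*(167 + g) = 458*(167 + 84) = 458*251 = 114958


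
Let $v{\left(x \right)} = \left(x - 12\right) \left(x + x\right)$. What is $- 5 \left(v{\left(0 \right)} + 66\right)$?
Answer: $-330$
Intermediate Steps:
$v{\left(x \right)} = 2 x \left(-12 + x\right)$ ($v{\left(x \right)} = \left(-12 + x\right) 2 x = 2 x \left(-12 + x\right)$)
$- 5 \left(v{\left(0 \right)} + 66\right) = - 5 \left(2 \cdot 0 \left(-12 + 0\right) + 66\right) = - 5 \left(2 \cdot 0 \left(-12\right) + 66\right) = - 5 \left(0 + 66\right) = \left(-5\right) 66 = -330$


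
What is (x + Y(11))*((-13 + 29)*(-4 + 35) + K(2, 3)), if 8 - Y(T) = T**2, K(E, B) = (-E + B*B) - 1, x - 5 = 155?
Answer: 23594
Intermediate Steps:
x = 160 (x = 5 + 155 = 160)
K(E, B) = -1 + B**2 - E (K(E, B) = (-E + B**2) - 1 = (B**2 - E) - 1 = -1 + B**2 - E)
Y(T) = 8 - T**2
(x + Y(11))*((-13 + 29)*(-4 + 35) + K(2, 3)) = (160 + (8 - 1*11**2))*((-13 + 29)*(-4 + 35) + (-1 + 3**2 - 1*2)) = (160 + (8 - 1*121))*(16*31 + (-1 + 9 - 2)) = (160 + (8 - 121))*(496 + 6) = (160 - 113)*502 = 47*502 = 23594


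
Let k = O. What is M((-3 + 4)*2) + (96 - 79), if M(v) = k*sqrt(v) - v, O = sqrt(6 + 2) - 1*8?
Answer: 19 - 8*sqrt(2) ≈ 7.6863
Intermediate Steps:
O = -8 + 2*sqrt(2) (O = sqrt(8) - 8 = 2*sqrt(2) - 8 = -8 + 2*sqrt(2) ≈ -5.1716)
k = -8 + 2*sqrt(2) ≈ -5.1716
M(v) = -v + sqrt(v)*(-8 + 2*sqrt(2)) (M(v) = (-8 + 2*sqrt(2))*sqrt(v) - v = sqrt(v)*(-8 + 2*sqrt(2)) - v = -v + sqrt(v)*(-8 + 2*sqrt(2)))
M((-3 + 4)*2) + (96 - 79) = (-(-3 + 4)*2 + 2*sqrt((-3 + 4)*2)*(-4 + sqrt(2))) + (96 - 79) = (-2 + 2*sqrt(1*2)*(-4 + sqrt(2))) + 17 = (-1*2 + 2*sqrt(2)*(-4 + sqrt(2))) + 17 = (-2 + 2*sqrt(2)*(-4 + sqrt(2))) + 17 = 15 + 2*sqrt(2)*(-4 + sqrt(2))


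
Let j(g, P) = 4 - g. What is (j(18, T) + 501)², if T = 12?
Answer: 237169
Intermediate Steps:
(j(18, T) + 501)² = ((4 - 1*18) + 501)² = ((4 - 18) + 501)² = (-14 + 501)² = 487² = 237169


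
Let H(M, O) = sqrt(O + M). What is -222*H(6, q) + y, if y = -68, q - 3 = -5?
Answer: -512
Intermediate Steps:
q = -2 (q = 3 - 5 = -2)
H(M, O) = sqrt(M + O)
-222*H(6, q) + y = -222*sqrt(6 - 2) - 68 = -222*sqrt(4) - 68 = -222*2 - 68 = -74*6 - 68 = -444 - 68 = -512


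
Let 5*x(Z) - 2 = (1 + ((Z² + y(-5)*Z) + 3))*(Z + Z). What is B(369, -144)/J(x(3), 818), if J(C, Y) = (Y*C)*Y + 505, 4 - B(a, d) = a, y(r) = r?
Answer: 365/1337743 ≈ 0.00027285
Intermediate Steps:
B(a, d) = 4 - a
x(Z) = ⅖ + 2*Z*(4 + Z² - 5*Z)/5 (x(Z) = ⅖ + ((1 + ((Z² - 5*Z) + 3))*(Z + Z))/5 = ⅖ + ((1 + (3 + Z² - 5*Z))*(2*Z))/5 = ⅖ + ((4 + Z² - 5*Z)*(2*Z))/5 = ⅖ + (2*Z*(4 + Z² - 5*Z))/5 = ⅖ + 2*Z*(4 + Z² - 5*Z)/5)
J(C, Y) = 505 + C*Y² (J(C, Y) = (C*Y)*Y + 505 = C*Y² + 505 = 505 + C*Y²)
B(369, -144)/J(x(3), 818) = (4 - 1*369)/(505 + (⅖ - 2*3² + (⅖)*3³ + (8/5)*3)*818²) = (4 - 369)/(505 + (⅖ - 2*9 + (⅖)*27 + 24/5)*669124) = -365/(505 + (⅖ - 18 + 54/5 + 24/5)*669124) = -365/(505 - 2*669124) = -365/(505 - 1338248) = -365/(-1337743) = -365*(-1/1337743) = 365/1337743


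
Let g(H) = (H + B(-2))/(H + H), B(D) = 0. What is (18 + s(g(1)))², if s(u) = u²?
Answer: 5329/16 ≈ 333.06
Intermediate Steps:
g(H) = ½ (g(H) = (H + 0)/(H + H) = H/((2*H)) = H*(1/(2*H)) = ½)
(18 + s(g(1)))² = (18 + (½)²)² = (18 + ¼)² = (73/4)² = 5329/16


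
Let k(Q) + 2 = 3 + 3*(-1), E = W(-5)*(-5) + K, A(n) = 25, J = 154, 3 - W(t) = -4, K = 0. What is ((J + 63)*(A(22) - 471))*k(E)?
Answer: 193564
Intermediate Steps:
W(t) = 7 (W(t) = 3 - 1*(-4) = 3 + 4 = 7)
E = -35 (E = 7*(-5) + 0 = -35 + 0 = -35)
k(Q) = -2 (k(Q) = -2 + (3 + 3*(-1)) = -2 + (3 - 3) = -2 + 0 = -2)
((J + 63)*(A(22) - 471))*k(E) = ((154 + 63)*(25 - 471))*(-2) = (217*(-446))*(-2) = -96782*(-2) = 193564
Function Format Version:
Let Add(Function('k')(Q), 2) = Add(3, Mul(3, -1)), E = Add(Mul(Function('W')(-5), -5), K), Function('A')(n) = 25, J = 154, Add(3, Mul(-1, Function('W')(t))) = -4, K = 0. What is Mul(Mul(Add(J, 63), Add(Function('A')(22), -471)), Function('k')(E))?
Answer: 193564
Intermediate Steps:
Function('W')(t) = 7 (Function('W')(t) = Add(3, Mul(-1, -4)) = Add(3, 4) = 7)
E = -35 (E = Add(Mul(7, -5), 0) = Add(-35, 0) = -35)
Function('k')(Q) = -2 (Function('k')(Q) = Add(-2, Add(3, Mul(3, -1))) = Add(-2, Add(3, -3)) = Add(-2, 0) = -2)
Mul(Mul(Add(J, 63), Add(Function('A')(22), -471)), Function('k')(E)) = Mul(Mul(Add(154, 63), Add(25, -471)), -2) = Mul(Mul(217, -446), -2) = Mul(-96782, -2) = 193564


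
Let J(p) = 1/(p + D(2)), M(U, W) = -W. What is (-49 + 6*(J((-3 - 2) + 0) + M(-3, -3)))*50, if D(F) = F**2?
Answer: -1850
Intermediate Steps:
J(p) = 1/(4 + p) (J(p) = 1/(p + 2**2) = 1/(p + 4) = 1/(4 + p))
(-49 + 6*(J((-3 - 2) + 0) + M(-3, -3)))*50 = (-49 + 6*(1/(4 + ((-3 - 2) + 0)) - 1*(-3)))*50 = (-49 + 6*(1/(4 + (-5 + 0)) + 3))*50 = (-49 + 6*(1/(4 - 5) + 3))*50 = (-49 + 6*(1/(-1) + 3))*50 = (-49 + 6*(-1 + 3))*50 = (-49 + 6*2)*50 = (-49 + 12)*50 = -37*50 = -1850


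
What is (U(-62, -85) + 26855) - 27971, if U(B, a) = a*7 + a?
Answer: -1796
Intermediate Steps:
U(B, a) = 8*a (U(B, a) = 7*a + a = 8*a)
(U(-62, -85) + 26855) - 27971 = (8*(-85) + 26855) - 27971 = (-680 + 26855) - 27971 = 26175 - 27971 = -1796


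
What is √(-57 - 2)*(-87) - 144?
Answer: -144 - 87*I*√59 ≈ -144.0 - 668.26*I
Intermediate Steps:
√(-57 - 2)*(-87) - 144 = √(-59)*(-87) - 144 = (I*√59)*(-87) - 144 = -87*I*√59 - 144 = -144 - 87*I*√59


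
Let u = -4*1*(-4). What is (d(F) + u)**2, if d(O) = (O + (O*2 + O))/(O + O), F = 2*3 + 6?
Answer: 324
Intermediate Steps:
F = 12 (F = 6 + 6 = 12)
d(O) = 2 (d(O) = (O + (2*O + O))/((2*O)) = (O + 3*O)*(1/(2*O)) = (4*O)*(1/(2*O)) = 2)
u = 16 (u = -4*(-4) = 16)
(d(F) + u)**2 = (2 + 16)**2 = 18**2 = 324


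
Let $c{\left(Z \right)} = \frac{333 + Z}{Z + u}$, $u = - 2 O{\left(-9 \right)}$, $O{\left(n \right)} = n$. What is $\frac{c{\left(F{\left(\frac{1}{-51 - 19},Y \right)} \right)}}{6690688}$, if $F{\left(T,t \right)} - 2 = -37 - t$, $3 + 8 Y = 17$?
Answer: $- \frac{79}{33453440} \approx -2.3615 \cdot 10^{-6}$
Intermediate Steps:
$Y = \frac{7}{4}$ ($Y = - \frac{3}{8} + \frac{1}{8} \cdot 17 = - \frac{3}{8} + \frac{17}{8} = \frac{7}{4} \approx 1.75$)
$F{\left(T,t \right)} = -35 - t$ ($F{\left(T,t \right)} = 2 - \left(37 + t\right) = -35 - t$)
$u = 18$ ($u = \left(-2\right) \left(-9\right) = 18$)
$c{\left(Z \right)} = \frac{333 + Z}{18 + Z}$ ($c{\left(Z \right)} = \frac{333 + Z}{Z + 18} = \frac{333 + Z}{18 + Z}$)
$\frac{c{\left(F{\left(\frac{1}{-51 - 19},Y \right)} \right)}}{6690688} = \frac{\frac{1}{18 - \frac{147}{4}} \left(333 - \frac{147}{4}\right)}{6690688} = \frac{333 - \frac{147}{4}}{18 - \frac{147}{4}} \cdot \frac{1}{6690688} = \frac{1}{- \frac{75}{4}} \cdot \frac{1185}{4} \cdot \frac{1}{6690688} = \left(- \frac{4}{75}\right) \frac{1185}{4} \cdot \frac{1}{6690688} = \left(- \frac{79}{5}\right) \frac{1}{6690688} = - \frac{79}{33453440}$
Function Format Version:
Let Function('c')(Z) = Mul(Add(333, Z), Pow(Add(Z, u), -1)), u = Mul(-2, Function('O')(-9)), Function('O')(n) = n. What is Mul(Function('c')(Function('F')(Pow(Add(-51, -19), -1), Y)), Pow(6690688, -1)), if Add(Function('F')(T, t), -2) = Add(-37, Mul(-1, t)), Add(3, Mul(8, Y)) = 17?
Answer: Rational(-79, 33453440) ≈ -2.3615e-6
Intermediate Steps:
Y = Rational(7, 4) (Y = Add(Rational(-3, 8), Mul(Rational(1, 8), 17)) = Add(Rational(-3, 8), Rational(17, 8)) = Rational(7, 4) ≈ 1.7500)
Function('F')(T, t) = Add(-35, Mul(-1, t)) (Function('F')(T, t) = Add(2, Add(-37, Mul(-1, t))) = Add(-35, Mul(-1, t)))
u = 18 (u = Mul(-2, -9) = 18)
Function('c')(Z) = Mul(Pow(Add(18, Z), -1), Add(333, Z)) (Function('c')(Z) = Mul(Add(333, Z), Pow(Add(Z, 18), -1)) = Mul(Add(333, Z), Pow(Add(18, Z), -1)) = Mul(Pow(Add(18, Z), -1), Add(333, Z)))
Mul(Function('c')(Function('F')(Pow(Add(-51, -19), -1), Y)), Pow(6690688, -1)) = Mul(Mul(Pow(Add(18, Add(-35, Mul(-1, Rational(7, 4)))), -1), Add(333, Add(-35, Mul(-1, Rational(7, 4))))), Pow(6690688, -1)) = Mul(Mul(Pow(Add(18, Add(-35, Rational(-7, 4))), -1), Add(333, Add(-35, Rational(-7, 4)))), Rational(1, 6690688)) = Mul(Mul(Pow(Add(18, Rational(-147, 4)), -1), Add(333, Rational(-147, 4))), Rational(1, 6690688)) = Mul(Mul(Pow(Rational(-75, 4), -1), Rational(1185, 4)), Rational(1, 6690688)) = Mul(Mul(Rational(-4, 75), Rational(1185, 4)), Rational(1, 6690688)) = Mul(Rational(-79, 5), Rational(1, 6690688)) = Rational(-79, 33453440)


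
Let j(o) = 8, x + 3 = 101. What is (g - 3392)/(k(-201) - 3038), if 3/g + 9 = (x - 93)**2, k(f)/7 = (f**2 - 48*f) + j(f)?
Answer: -54269/5557776 ≈ -0.0097645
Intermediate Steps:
x = 98 (x = -3 + 101 = 98)
k(f) = 56 - 336*f + 7*f**2 (k(f) = 7*((f**2 - 48*f) + 8) = 7*(8 + f**2 - 48*f) = 56 - 336*f + 7*f**2)
g = 3/16 (g = 3/(-9 + (98 - 93)**2) = 3/(-9 + 5**2) = 3/(-9 + 25) = 3/16 ≈ 0.18750)
(g - 3392)/(k(-201) - 3038) = (3/16 - 3392)/((56 - 336*(-201) + 7*(-201)**2) - 3038) = -54269/(16*((56 + 67536 + 7*40401) - 3038)) = -54269/(16*((56 + 67536 + 282807) - 3038)) = -54269/(16*(350399 - 3038)) = -54269/16/347361 = -54269/16*1/347361 = -54269/5557776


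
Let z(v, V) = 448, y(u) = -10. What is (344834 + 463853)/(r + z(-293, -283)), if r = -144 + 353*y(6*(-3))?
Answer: -808687/3226 ≈ -250.68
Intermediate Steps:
r = -3674 (r = -144 + 353*(-10) = -144 - 3530 = -3674)
(344834 + 463853)/(r + z(-293, -283)) = (344834 + 463853)/(-3674 + 448) = 808687/(-3226) = 808687*(-1/3226) = -808687/3226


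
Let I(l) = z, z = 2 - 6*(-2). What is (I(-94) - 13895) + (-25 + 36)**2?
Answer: -13760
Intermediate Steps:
z = 14 (z = 2 + 12 = 14)
I(l) = 14
(I(-94) - 13895) + (-25 + 36)**2 = (14 - 13895) + (-25 + 36)**2 = -13881 + 11**2 = -13881 + 121 = -13760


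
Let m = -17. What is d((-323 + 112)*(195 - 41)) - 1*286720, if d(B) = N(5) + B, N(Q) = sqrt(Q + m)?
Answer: -319214 + 2*I*sqrt(3) ≈ -3.1921e+5 + 3.4641*I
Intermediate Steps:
N(Q) = sqrt(-17 + Q) (N(Q) = sqrt(Q - 17) = sqrt(-17 + Q))
d(B) = B + 2*I*sqrt(3) (d(B) = sqrt(-17 + 5) + B = sqrt(-12) + B = 2*I*sqrt(3) + B = B + 2*I*sqrt(3))
d((-323 + 112)*(195 - 41)) - 1*286720 = ((-323 + 112)*(195 - 41) + 2*I*sqrt(3)) - 1*286720 = (-211*154 + 2*I*sqrt(3)) - 286720 = (-32494 + 2*I*sqrt(3)) - 286720 = -319214 + 2*I*sqrt(3)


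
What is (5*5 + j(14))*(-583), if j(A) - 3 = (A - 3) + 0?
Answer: -22737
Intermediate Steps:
j(A) = A (j(A) = 3 + ((A - 3) + 0) = 3 + ((-3 + A) + 0) = 3 + (-3 + A) = A)
(5*5 + j(14))*(-583) = (5*5 + 14)*(-583) = (25 + 14)*(-583) = 39*(-583) = -22737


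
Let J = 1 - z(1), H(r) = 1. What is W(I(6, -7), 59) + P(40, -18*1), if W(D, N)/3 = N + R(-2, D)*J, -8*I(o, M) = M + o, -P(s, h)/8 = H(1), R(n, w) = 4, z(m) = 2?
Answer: 157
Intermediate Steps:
J = -1 (J = 1 - 1*2 = 1 - 2 = -1)
P(s, h) = -8 (P(s, h) = -8*1 = -8)
I(o, M) = -M/8 - o/8 (I(o, M) = -(M + o)/8 = -M/8 - o/8)
W(D, N) = -12 + 3*N (W(D, N) = 3*(N + 4*(-1)) = 3*(N - 4) = 3*(-4 + N) = -12 + 3*N)
W(I(6, -7), 59) + P(40, -18*1) = (-12 + 3*59) - 8 = (-12 + 177) - 8 = 165 - 8 = 157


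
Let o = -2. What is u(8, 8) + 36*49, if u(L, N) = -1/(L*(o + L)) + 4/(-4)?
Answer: 84623/48 ≈ 1763.0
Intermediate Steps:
u(L, N) = -1 - 1/(L*(-2 + L)) (u(L, N) = -1/(L*(-2 + L)) + 4/(-4) = -1/(L*(-2 + L)) + 4*(-¼) = -1/(L*(-2 + L)) - 1 = -1 - 1/(L*(-2 + L)))
u(8, 8) + 36*49 = (-1 - 1*8² + 2*8)/(8*(-2 + 8)) + 36*49 = (⅛)*(-1 - 1*64 + 16)/6 + 1764 = (⅛)*(⅙)*(-1 - 64 + 16) + 1764 = (⅛)*(⅙)*(-49) + 1764 = -49/48 + 1764 = 84623/48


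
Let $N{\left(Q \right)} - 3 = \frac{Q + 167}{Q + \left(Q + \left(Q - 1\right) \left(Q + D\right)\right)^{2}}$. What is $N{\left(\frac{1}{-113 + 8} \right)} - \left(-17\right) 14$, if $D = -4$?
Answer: $\frac{248854797203}{990480908} \approx 251.25$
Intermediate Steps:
$N{\left(Q \right)} = 3 + \frac{167 + Q}{Q + \left(Q + \left(-1 + Q\right) \left(-4 + Q\right)\right)^{2}}$ ($N{\left(Q \right)} = 3 + \frac{Q + 167}{Q + \left(Q + \left(Q - 1\right) \left(Q - 4\right)\right)^{2}} = 3 + \frac{167 + Q}{Q + \left(Q + \left(-1 + Q\right) \left(-4 + Q\right)\right)^{2}}$)
$N{\left(\frac{1}{-113 + 8} \right)} - \left(-17\right) 14 = \frac{167 + 3 \left(4 + \left(\frac{1}{-113 + 8}\right)^{2} - \frac{4}{-113 + 8}\right)^{2} + \frac{4}{-113 + 8}}{\frac{1}{-113 + 8} + \left(4 + \left(\frac{1}{-113 + 8}\right)^{2} - \frac{4}{-113 + 8}\right)^{2}} - \left(-17\right) 14 = \frac{167 + 3 \left(4 + \left(\frac{1}{-105}\right)^{2} - \frac{4}{-105}\right)^{2} + \frac{4}{-105}}{\frac{1}{-105} + \left(4 + \left(\frac{1}{-105}\right)^{2} - \frac{4}{-105}\right)^{2}} - -238 = \frac{167 + 3 \left(4 + \left(- \frac{1}{105}\right)^{2} - - \frac{4}{105}\right)^{2} + 4 \left(- \frac{1}{105}\right)}{- \frac{1}{105} + \left(4 + \left(- \frac{1}{105}\right)^{2} - - \frac{4}{105}\right)^{2}} + 238 = \frac{167 + 3 \left(4 + \frac{1}{11025} + \frac{4}{105}\right)^{2} - \frac{4}{105}}{- \frac{1}{105} + \left(4 + \frac{1}{11025} + \frac{4}{105}\right)^{2}} + 238 = \frac{167 + 3 \left(\frac{44521}{11025}\right)^{2} - \frac{4}{105}}{- \frac{1}{105} + \left(\frac{44521}{11025}\right)^{2}} + 238 = \frac{167 + 3 \cdot \frac{1982119441}{121550625} - \frac{4}{105}}{- \frac{1}{105} + \frac{1982119441}{121550625}} + 238 = \frac{167 + \frac{1982119441}{40516875} - \frac{4}{105}}{\frac{1980961816}{121550625}} + 238 = \frac{121550625}{1980961816} \cdot \frac{8746894066}{40516875} + 238 = \frac{13120341099}{990480908} + 238 = \frac{248854797203}{990480908}$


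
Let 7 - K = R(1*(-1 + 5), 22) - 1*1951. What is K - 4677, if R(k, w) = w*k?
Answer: -2807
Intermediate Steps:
R(k, w) = k*w
K = 1870 (K = 7 - ((1*(-1 + 5))*22 - 1*1951) = 7 - ((1*4)*22 - 1951) = 7 - (4*22 - 1951) = 7 - (88 - 1951) = 7 - 1*(-1863) = 7 + 1863 = 1870)
K - 4677 = 1870 - 4677 = -2807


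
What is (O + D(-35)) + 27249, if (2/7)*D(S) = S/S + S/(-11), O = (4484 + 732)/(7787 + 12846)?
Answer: 6187894076/226963 ≈ 27264.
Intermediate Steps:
O = 5216/20633 ≈ 0.25280
D(S) = 7/2 - 7*S/22 (D(S) = 7*(S/S + S/(-11))/2 = 7*(1 + S*(-1/11))/2 = 7*(1 - S/11)/2 = 7/2 - 7*S/22)
(O + D(-35)) + 27249 = (5216/20633 + (7/2 - 7/22*(-35))) + 27249 = (5216/20633 + (7/2 + 245/22)) + 27249 = (5216/20633 + 161/11) + 27249 = 3379289/226963 + 27249 = 6187894076/226963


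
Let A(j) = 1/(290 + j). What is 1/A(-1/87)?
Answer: 25229/87 ≈ 289.99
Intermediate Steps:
1/A(-1/87) = 1/(1/(290 - 1/87)) = 1/(1/(25229/87)) = 1/(87/25229) = 25229/87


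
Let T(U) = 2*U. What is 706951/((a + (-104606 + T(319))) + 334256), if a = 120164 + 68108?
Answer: 706951/418560 ≈ 1.6890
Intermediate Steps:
a = 188272
706951/((a + (-104606 + T(319))) + 334256) = 706951/((188272 + (-104606 + 2*319)) + 334256) = 706951/((188272 + (-104606 + 638)) + 334256) = 706951/((188272 - 103968) + 334256) = 706951/(84304 + 334256) = 706951/418560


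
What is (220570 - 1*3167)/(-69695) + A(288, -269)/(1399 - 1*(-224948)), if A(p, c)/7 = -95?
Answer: -2592361264/830276535 ≈ -3.1223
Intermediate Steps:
A(p, c) = -665 (A(p, c) = 7*(-95) = -665)
(220570 - 1*3167)/(-69695) + A(288, -269)/(1399 - 1*(-224948)) = (220570 - 1*3167)/(-69695) - 665/(1399 - 1*(-224948)) = (220570 - 3167)*(-1/69695) - 665/(1399 + 224948) = 217403*(-1/69695) - 665/226347 = -217403/69695 - 665*1/226347 = -217403/69695 - 35/11913 = -2592361264/830276535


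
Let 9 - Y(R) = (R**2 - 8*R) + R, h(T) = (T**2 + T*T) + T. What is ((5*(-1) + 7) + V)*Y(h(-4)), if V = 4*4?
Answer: -10422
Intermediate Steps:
h(T) = T + 2*T**2 (h(T) = (T**2 + T**2) + T = 2*T**2 + T = T + 2*T**2)
V = 16
Y(R) = 9 - R**2 + 7*R (Y(R) = 9 - ((R**2 - 8*R) + R) = 9 - (R**2 - 7*R) = 9 + (-R**2 + 7*R) = 9 - R**2 + 7*R)
((5*(-1) + 7) + V)*Y(h(-4)) = ((5*(-1) + 7) + 16)*(9 - (-4*(1 + 2*(-4)))**2 + 7*(-4*(1 + 2*(-4)))) = ((-5 + 7) + 16)*(9 - (-4*(1 - 8))**2 + 7*(-4*(1 - 8))) = (2 + 16)*(9 - (-4*(-7))**2 + 7*(-4*(-7))) = 18*(9 - 1*28**2 + 7*28) = 18*(9 - 1*784 + 196) = 18*(9 - 784 + 196) = 18*(-579) = -10422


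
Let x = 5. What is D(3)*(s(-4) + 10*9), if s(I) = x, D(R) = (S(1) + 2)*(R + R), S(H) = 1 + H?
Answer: 2280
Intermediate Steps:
D(R) = 8*R (D(R) = ((1 + 1) + 2)*(R + R) = (2 + 2)*(2*R) = 4*(2*R) = 8*R)
s(I) = 5
D(3)*(s(-4) + 10*9) = (8*3)*(5 + 10*9) = 24*(5 + 90) = 24*95 = 2280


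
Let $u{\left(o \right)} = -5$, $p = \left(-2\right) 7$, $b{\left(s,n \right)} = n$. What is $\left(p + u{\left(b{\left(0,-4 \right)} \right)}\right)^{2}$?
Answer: $361$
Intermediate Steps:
$p = -14$
$\left(p + u{\left(b{\left(0,-4 \right)} \right)}\right)^{2} = \left(-14 - 5\right)^{2} = \left(-19\right)^{2} = 361$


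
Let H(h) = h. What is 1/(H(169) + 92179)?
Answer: 1/92348 ≈ 1.0829e-5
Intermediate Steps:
1/(H(169) + 92179) = 1/(169 + 92179) = 1/92348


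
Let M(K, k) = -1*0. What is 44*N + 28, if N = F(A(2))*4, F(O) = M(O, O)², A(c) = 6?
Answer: 28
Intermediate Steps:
M(K, k) = 0
F(O) = 0 (F(O) = 0² = 0)
N = 0 (N = 0*4 = 0)
44*N + 28 = 44*0 + 28 = 0 + 28 = 28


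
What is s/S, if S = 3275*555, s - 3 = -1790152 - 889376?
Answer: -35727/24235 ≈ -1.4742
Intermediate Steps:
s = -2679525 (s = 3 + (-1790152 - 889376) = 3 - 2679528 = -2679525)
S = 1817625
s/S = -2679525/1817625 = -2679525*1/1817625 = -35727/24235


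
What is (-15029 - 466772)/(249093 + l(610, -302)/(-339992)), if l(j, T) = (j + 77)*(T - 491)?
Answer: -163808485592/84690172047 ≈ -1.9342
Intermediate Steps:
l(j, T) = (-491 + T)*(77 + j) (l(j, T) = (77 + j)*(-491 + T) = (-491 + T)*(77 + j))
(-15029 - 466772)/(249093 + l(610, -302)/(-339992)) = (-15029 - 466772)/(249093 + (-37807 - 491*610 + 77*(-302) - 302*610)/(-339992)) = -481801/(249093 + (-37807 - 299510 - 23254 - 184220)*(-1/339992)) = -481801/(249093 - 544791*(-1/339992)) = -481801/(249093 + 544791/339992) = -481801/84690172047/339992 = -481801*339992/84690172047 = -163808485592/84690172047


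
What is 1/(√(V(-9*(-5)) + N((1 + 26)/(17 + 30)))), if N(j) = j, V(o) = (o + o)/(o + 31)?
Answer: √623314/1047 ≈ 0.75406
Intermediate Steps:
V(o) = 2*o/(31 + o) (V(o) = (2*o)/(31 + o) = 2*o/(31 + o))
1/(√(V(-9*(-5)) + N((1 + 26)/(17 + 30)))) = 1/(√(2*(-9*(-5))/(31 - 9*(-5)) + (1 + 26)/(17 + 30))) = 1/(√(2*45/(31 + 45) + 27/47)) = 1/(√(2*45/76 + 27*(1/47))) = 1/(√(2*45*(1/76) + 27/47)) = 1/(√(45/38 + 27/47)) = 1/(√(3141/1786)) = 1/(3*√623314/1786) = √623314/1047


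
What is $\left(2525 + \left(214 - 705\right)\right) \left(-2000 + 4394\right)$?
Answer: $4869396$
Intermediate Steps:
$\left(2525 + \left(214 - 705\right)\right) \left(-2000 + 4394\right) = \left(2525 + \left(214 - 705\right)\right) 2394 = \left(2525 - 491\right) 2394 = 2034 \cdot 2394 = 4869396$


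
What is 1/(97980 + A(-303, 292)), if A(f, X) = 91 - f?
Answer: 1/98374 ≈ 1.0165e-5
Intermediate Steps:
1/(97980 + A(-303, 292)) = 1/(97980 + (91 - 1*(-303))) = 1/(97980 + (91 + 303)) = 1/(97980 + 394) = 1/98374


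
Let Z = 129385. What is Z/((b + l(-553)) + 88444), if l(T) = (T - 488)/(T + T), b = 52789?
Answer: 143099810/156204739 ≈ 0.91610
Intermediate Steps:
l(T) = (-488 + T)/(2*T) (l(T) = (-488 + T)/((2*T)) = (-488 + T)*(1/(2*T)) = (-488 + T)/(2*T))
Z/((b + l(-553)) + 88444) = 129385/((52789 + (1/2)*(-488 - 553)/(-553)) + 88444) = 129385/((52789 + (1/2)*(-1/553)*(-1041)) + 88444) = 129385/((52789 + 1041/1106) + 88444) = 129385/(58385675/1106 + 88444) = 129385/(156204739/1106) = 129385*(1106/156204739) = 143099810/156204739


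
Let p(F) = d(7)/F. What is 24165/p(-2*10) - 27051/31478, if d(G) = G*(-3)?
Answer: 5070916443/220346 ≈ 23013.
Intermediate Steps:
d(G) = -3*G
p(F) = -21/F (p(F) = (-3*7)/F = -21/F)
24165/p(-2*10) - 27051/31478 = 24165/((-21/((-2*10)))) - 27051/31478 = 24165/((-21/(-20))) - 27051*1/31478 = 24165/((-21*(-1/20))) - 27051/31478 = 24165/(21/20) - 27051/31478 = 24165*(20/21) - 27051/31478 = 161100/7 - 27051/31478 = 5070916443/220346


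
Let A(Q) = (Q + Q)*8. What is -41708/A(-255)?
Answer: 10427/1020 ≈ 10.223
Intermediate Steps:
A(Q) = 16*Q (A(Q) = (2*Q)*8 = 16*Q)
-41708/A(-255) = -41708/(16*(-255)) = -41708/(-4080) = -41708*(-1/4080) = 10427/1020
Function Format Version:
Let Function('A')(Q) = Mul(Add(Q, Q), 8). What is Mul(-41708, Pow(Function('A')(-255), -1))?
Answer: Rational(10427, 1020) ≈ 10.223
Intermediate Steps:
Function('A')(Q) = Mul(16, Q) (Function('A')(Q) = Mul(Mul(2, Q), 8) = Mul(16, Q))
Mul(-41708, Pow(Function('A')(-255), -1)) = Mul(-41708, Pow(Mul(16, -255), -1)) = Mul(-41708, Pow(-4080, -1)) = Mul(-41708, Rational(-1, 4080)) = Rational(10427, 1020)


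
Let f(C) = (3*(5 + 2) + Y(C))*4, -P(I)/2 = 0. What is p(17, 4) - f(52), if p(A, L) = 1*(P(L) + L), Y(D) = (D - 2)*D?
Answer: -10480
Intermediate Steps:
Y(D) = D*(-2 + D) (Y(D) = (-2 + D)*D = D*(-2 + D))
P(I) = 0 (P(I) = -2*0 = 0)
p(A, L) = L (p(A, L) = 1*(0 + L) = 1*L = L)
f(C) = 84 + 4*C*(-2 + C) (f(C) = (3*(5 + 2) + C*(-2 + C))*4 = (3*7 + C*(-2 + C))*4 = (21 + C*(-2 + C))*4 = 84 + 4*C*(-2 + C))
p(17, 4) - f(52) = 4 - (84 + 4*52*(-2 + 52)) = 4 - (84 + 4*52*50) = 4 - (84 + 10400) = 4 - 1*10484 = 4 - 10484 = -10480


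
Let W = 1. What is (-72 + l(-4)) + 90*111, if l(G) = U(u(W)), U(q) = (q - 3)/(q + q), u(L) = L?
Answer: 9917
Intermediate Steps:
U(q) = (-3 + q)/(2*q) (U(q) = (-3 + q)/((2*q)) = (-3 + q)*(1/(2*q)) = (-3 + q)/(2*q))
l(G) = -1 (l(G) = (½)*(-3 + 1)/1 = (½)*1*(-2) = -1)
(-72 + l(-4)) + 90*111 = (-72 - 1) + 90*111 = -73 + 9990 = 9917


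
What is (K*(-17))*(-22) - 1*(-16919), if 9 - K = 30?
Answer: 9065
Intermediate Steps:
K = -21 (K = 9 - 1*30 = 9 - 30 = -21)
(K*(-17))*(-22) - 1*(-16919) = -21*(-17)*(-22) - 1*(-16919) = 357*(-22) + 16919 = -7854 + 16919 = 9065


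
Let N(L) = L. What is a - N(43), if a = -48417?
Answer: -48460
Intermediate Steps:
a - N(43) = -48417 - 1*43 = -48417 - 43 = -48460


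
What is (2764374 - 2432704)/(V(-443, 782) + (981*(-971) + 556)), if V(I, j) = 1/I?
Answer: -73464905/210866893 ≈ -0.34839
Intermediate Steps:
(2764374 - 2432704)/(V(-443, 782) + (981*(-971) + 556)) = (2764374 - 2432704)/(1/(-443) + (981*(-971) + 556)) = 331670/(-1/443 + (-952551 + 556)) = 331670/(-1/443 - 951995) = 331670/(-421733786/443) = 331670*(-443/421733786) = -73464905/210866893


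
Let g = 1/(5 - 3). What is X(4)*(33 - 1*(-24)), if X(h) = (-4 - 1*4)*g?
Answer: -228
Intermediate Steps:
g = ½ (g = 1/2 = ½ ≈ 0.50000)
X(h) = -4 (X(h) = (-4 - 1*4)*(½) = (-4 - 4)*(½) = -8*½ = -4)
X(4)*(33 - 1*(-24)) = -4*(33 - 1*(-24)) = -4*(33 + 24) = -4*57 = -228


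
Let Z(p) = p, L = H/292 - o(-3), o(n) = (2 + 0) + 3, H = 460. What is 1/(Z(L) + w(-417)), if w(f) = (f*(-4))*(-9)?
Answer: -73/1096126 ≈ -6.6598e-5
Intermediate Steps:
o(n) = 5 (o(n) = 2 + 3 = 5)
w(f) = 36*f (w(f) = -4*f*(-9) = 36*f)
L = -250/73 (L = 460/292 - 1*5 = 460*(1/292) - 5 = 115/73 - 5 = -250/73 ≈ -3.4247)
1/(Z(L) + w(-417)) = 1/(-250/73 + 36*(-417)) = 1/(-250/73 - 15012) = 1/(-1096126/73) = -73/1096126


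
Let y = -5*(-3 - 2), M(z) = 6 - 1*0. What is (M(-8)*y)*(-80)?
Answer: -12000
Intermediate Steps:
M(z) = 6 (M(z) = 6 + 0 = 6)
y = 25 (y = -5*(-5) = 25)
(M(-8)*y)*(-80) = (6*25)*(-80) = 150*(-80) = -12000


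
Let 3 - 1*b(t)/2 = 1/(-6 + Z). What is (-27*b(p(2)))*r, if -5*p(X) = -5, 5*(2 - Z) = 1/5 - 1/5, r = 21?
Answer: -7371/2 ≈ -3685.5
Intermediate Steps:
Z = 2 (Z = 2 - (1/5 - 1/5)/5 = 2 - 1/5*0 = 2 + 0 = 2)
p(X) = 1 (p(X) = -1/5*(-5) = 1)
b(t) = 13/2 (b(t) = 6 - 2/(-6 + 2) = 6 - 2/(-4) = 6 - 2*(-1/4) = 6 + 1/2 = 13/2)
(-27*b(p(2)))*r = -27*13/2*21 = -351/2*21 = -7371/2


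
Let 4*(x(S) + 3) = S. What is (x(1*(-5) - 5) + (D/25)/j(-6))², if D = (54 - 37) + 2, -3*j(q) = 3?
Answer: 97969/2500 ≈ 39.188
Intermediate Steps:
j(q) = -1 (j(q) = -⅓*3 = -1)
x(S) = -3 + S/4
D = 19 (D = 17 + 2 = 19)
(x(1*(-5) - 5) + (D/25)/j(-6))² = ((-3 + (1*(-5) - 5)/4) + (19/25)/(-1))² = ((-3 + (-5 - 5)/4) + (19*(1/25))*(-1))² = ((-3 + (¼)*(-10)) + (19/25)*(-1))² = ((-3 - 5/2) - 19/25)² = (-11/2 - 19/25)² = (-313/50)² = 97969/2500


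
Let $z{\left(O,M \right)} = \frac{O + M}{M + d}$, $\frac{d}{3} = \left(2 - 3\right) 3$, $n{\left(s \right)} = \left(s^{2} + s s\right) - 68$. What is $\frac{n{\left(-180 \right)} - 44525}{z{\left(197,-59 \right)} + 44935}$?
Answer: $\frac{687038}{1527721} \approx 0.44971$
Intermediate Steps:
$n{\left(s \right)} = -68 + 2 s^{2}$ ($n{\left(s \right)} = \left(s^{2} + s^{2}\right) - 68 = 2 s^{2} - 68 = -68 + 2 s^{2}$)
$d = -9$ ($d = 3 \left(2 - 3\right) 3 = 3 \left(\left(-1\right) 3\right) = 3 \left(-3\right) = -9$)
$z{\left(O,M \right)} = \frac{M + O}{-9 + M}$ ($z{\left(O,M \right)} = \frac{O + M}{M - 9} = \frac{M + O}{-9 + M}$)
$\frac{n{\left(-180 \right)} - 44525}{z{\left(197,-59 \right)} + 44935} = \frac{\left(-68 + 2 \left(-180\right)^{2}\right) - 44525}{\frac{-59 + 197}{-9 - 59} + 44935} = \frac{\left(-68 + 2 \cdot 32400\right) - 44525}{\frac{1}{-68} \cdot 138 + 44935} = \frac{\left(-68 + 64800\right) - 44525}{\left(- \frac{1}{68}\right) 138 + 44935} = \frac{64732 - 44525}{- \frac{69}{34} + 44935} = \frac{20207}{\frac{1527721}{34}} = 20207 \cdot \frac{34}{1527721} = \frac{687038}{1527721}$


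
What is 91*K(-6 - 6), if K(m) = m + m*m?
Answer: 12012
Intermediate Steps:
K(m) = m + m²
91*K(-6 - 6) = 91*((-6 - 6)*(1 + (-6 - 6))) = 91*(-12*(1 - 12)) = 91*(-12*(-11)) = 91*132 = 12012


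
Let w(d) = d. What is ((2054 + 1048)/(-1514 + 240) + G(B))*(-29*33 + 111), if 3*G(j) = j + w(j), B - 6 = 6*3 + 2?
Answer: -8028822/637 ≈ -12604.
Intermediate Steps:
B = 26 (B = 6 + (6*3 + 2) = 6 + (18 + 2) = 6 + 20 = 26)
G(j) = 2*j/3 (G(j) = (j + j)/3 = (2*j)/3 = 2*j/3)
((2054 + 1048)/(-1514 + 240) + G(B))*(-29*33 + 111) = ((2054 + 1048)/(-1514 + 240) + (⅔)*26)*(-29*33 + 111) = (3102/(-1274) + 52/3)*(-957 + 111) = (3102*(-1/1274) + 52/3)*(-846) = (-1551/637 + 52/3)*(-846) = (28471/1911)*(-846) = -8028822/637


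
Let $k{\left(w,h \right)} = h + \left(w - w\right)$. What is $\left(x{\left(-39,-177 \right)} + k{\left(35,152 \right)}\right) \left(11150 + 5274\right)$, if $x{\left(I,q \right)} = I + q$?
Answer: $-1051136$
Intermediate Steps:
$k{\left(w,h \right)} = h$ ($k{\left(w,h \right)} = h + 0 = h$)
$\left(x{\left(-39,-177 \right)} + k{\left(35,152 \right)}\right) \left(11150 + 5274\right) = \left(\left(-39 - 177\right) + 152\right) \left(11150 + 5274\right) = \left(-216 + 152\right) 16424 = \left(-64\right) 16424 = -1051136$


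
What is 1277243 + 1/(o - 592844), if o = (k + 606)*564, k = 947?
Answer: 361521076665/283048 ≈ 1.2772e+6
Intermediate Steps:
o = 875892 (o = (947 + 606)*564 = 1553*564 = 875892)
1277243 + 1/(o - 592844) = 1277243 + 1/(875892 - 592844) = 1277243 + 1/283048 = 361521076665/283048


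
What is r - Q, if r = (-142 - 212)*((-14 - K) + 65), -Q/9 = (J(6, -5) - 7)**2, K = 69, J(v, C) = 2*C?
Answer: 8973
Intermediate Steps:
Q = -2601 (Q = -9*(2*(-5) - 7)**2 = -9*(-10 - 7)**2 = -9*(-17)**2 = -9*289 = -2601)
r = 6372 (r = (-142 - 212)*((-14 - 1*69) + 65) = -354*((-14 - 69) + 65) = -354*(-83 + 65) = -354*(-18) = 6372)
r - Q = 6372 - 1*(-2601) = 6372 + 2601 = 8973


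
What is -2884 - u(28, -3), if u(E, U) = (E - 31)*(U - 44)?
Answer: -3025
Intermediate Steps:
u(E, U) = (-44 + U)*(-31 + E) (u(E, U) = (-31 + E)*(-44 + U) = (-44 + U)*(-31 + E))
-2884 - u(28, -3) = -2884 - (1364 - 44*28 - 31*(-3) + 28*(-3)) = -2884 - (1364 - 1232 + 93 - 84) = -2884 - 1*141 = -2884 - 141 = -3025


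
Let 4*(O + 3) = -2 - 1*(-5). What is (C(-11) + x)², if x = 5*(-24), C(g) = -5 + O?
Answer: 259081/16 ≈ 16193.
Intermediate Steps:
O = -9/4 (O = -3 + (-2 - 1*(-5))/4 = -3 + (-2 + 5)/4 = -3 + (¼)*3 = -3 + ¾ = -9/4 ≈ -2.2500)
C(g) = -29/4 (C(g) = -5 - 9/4 = -29/4)
x = -120
(C(-11) + x)² = (-29/4 - 120)² = (-509/4)² = 259081/16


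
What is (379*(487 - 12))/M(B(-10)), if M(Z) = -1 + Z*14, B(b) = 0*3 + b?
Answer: -180025/141 ≈ -1276.8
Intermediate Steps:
B(b) = b (B(b) = 0 + b = b)
M(Z) = -1 + 14*Z
(379*(487 - 12))/M(B(-10)) = (379*(487 - 12))/(-1 + 14*(-10)) = (379*475)/(-1 - 140) = 180025/(-141) = 180025*(-1/141) = -180025/141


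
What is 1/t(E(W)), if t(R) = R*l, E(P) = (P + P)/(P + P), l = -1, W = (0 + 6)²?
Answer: -1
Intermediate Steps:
W = 36 (W = 6² = 36)
E(P) = 1 (E(P) = (2*P)/((2*P)) = (2*P)*(1/(2*P)) = 1)
t(R) = -R (t(R) = R*(-1) = -R)
1/t(E(W)) = 1/(-1*1) = 1/(-1) = -1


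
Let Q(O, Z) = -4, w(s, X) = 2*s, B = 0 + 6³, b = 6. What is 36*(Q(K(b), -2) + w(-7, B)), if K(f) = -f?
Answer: -648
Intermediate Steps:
B = 216 (B = 0 + 216 = 216)
36*(Q(K(b), -2) + w(-7, B)) = 36*(-4 + 2*(-7)) = 36*(-4 - 14) = 36*(-18) = -648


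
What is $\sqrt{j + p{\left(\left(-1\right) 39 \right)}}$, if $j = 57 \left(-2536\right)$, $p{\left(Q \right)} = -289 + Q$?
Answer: $4 i \sqrt{9055} \approx 380.63 i$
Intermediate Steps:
$j = -144552$
$\sqrt{j + p{\left(\left(-1\right) 39 \right)}} = \sqrt{-144552 - 328} = \sqrt{-144880} = 4 i \sqrt{9055}$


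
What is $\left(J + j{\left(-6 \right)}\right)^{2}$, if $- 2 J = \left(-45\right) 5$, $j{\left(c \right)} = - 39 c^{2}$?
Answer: $\frac{6671889}{4} \approx 1.668 \cdot 10^{6}$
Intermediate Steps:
$J = \frac{225}{2}$ ($J = - \frac{\left(-45\right) 5}{2} = \left(- \frac{1}{2}\right) \left(-225\right) = \frac{225}{2} \approx 112.5$)
$\left(J + j{\left(-6 \right)}\right)^{2} = \left(\frac{225}{2} - 39 \left(-6\right)^{2}\right)^{2} = \left(\frac{225}{2} - 1404\right)^{2} = \left(- \frac{2583}{2}\right)^{2} = \frac{6671889}{4}$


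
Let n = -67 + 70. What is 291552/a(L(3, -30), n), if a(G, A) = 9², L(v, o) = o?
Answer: 97184/27 ≈ 3599.4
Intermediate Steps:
n = 3
a(G, A) = 81
291552/a(L(3, -30), n) = 291552/81 = 291552*(1/81) = 97184/27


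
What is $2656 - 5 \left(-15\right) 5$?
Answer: $3031$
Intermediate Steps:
$2656 - 5 \left(-15\right) 5 = 2656 - \left(-75\right) 5 = 2656 - -375 = 2656 + 375 = 3031$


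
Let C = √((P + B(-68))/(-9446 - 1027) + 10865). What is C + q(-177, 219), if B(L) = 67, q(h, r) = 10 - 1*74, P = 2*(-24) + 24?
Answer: -64 + √1191713265246/10473 ≈ 40.235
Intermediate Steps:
P = -24 (P = -48 + 24 = -24)
q(h, r) = -64 (q(h, r) = 10 - 74 = -64)
C = √1191713265246/10473 (C = √((-24 + 67)/(-9446 - 1027) + 10865) = √(43/(-10473) + 10865) = √(43*(-1/10473) + 10865) = √(-43/10473 + 10865) = √(113789102/10473) = √1191713265246/10473 ≈ 104.24)
C + q(-177, 219) = √1191713265246/10473 - 64 = -64 + √1191713265246/10473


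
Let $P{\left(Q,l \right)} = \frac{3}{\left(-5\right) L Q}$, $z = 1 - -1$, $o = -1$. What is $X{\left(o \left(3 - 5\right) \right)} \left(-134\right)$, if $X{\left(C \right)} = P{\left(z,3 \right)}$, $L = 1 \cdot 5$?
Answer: $\frac{201}{25} \approx 8.04$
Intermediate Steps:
$L = 5$
$z = 2$ ($z = 1 + 1 = 2$)
$P{\left(Q,l \right)} = - \frac{3}{25 Q}$ ($P{\left(Q,l \right)} = \frac{3}{\left(-5\right) 5 Q} = \frac{3}{\left(-25\right) Q} = 3 \left(- \frac{1}{25 Q}\right) = - \frac{3}{25 Q}$)
$X{\left(C \right)} = - \frac{3}{50}$ ($X{\left(C \right)} = - \frac{3}{25 \cdot 2} = \left(- \frac{3}{25}\right) \frac{1}{2} = - \frac{3}{50}$)
$X{\left(o \left(3 - 5\right) \right)} \left(-134\right) = \left(- \frac{3}{50}\right) \left(-134\right) = \frac{201}{25}$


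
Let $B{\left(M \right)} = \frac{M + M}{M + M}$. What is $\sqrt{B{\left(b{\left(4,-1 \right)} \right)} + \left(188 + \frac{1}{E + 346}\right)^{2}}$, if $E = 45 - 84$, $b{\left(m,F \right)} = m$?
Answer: $\frac{\sqrt{3331346338}}{307} \approx 188.01$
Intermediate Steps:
$E = -39$ ($E = 45 - 84 = -39$)
$B{\left(M \right)} = 1$ ($B{\left(M \right)} = \frac{2 M}{2 M} = 2 M \frac{1}{2 M} = 1$)
$\sqrt{B{\left(b{\left(4,-1 \right)} \right)} + \left(188 + \frac{1}{E + 346}\right)^{2}} = \sqrt{1 + \left(188 + \frac{1}{-39 + 346}\right)^{2}} = \sqrt{1 + \left(188 + \frac{1}{307}\right)^{2}} = \sqrt{1 + \left(\frac{57717}{307}\right)^{2}} = \sqrt{1 + \frac{3331252089}{94249}} = \sqrt{\frac{3331346338}{94249}} = \frac{\sqrt{3331346338}}{307}$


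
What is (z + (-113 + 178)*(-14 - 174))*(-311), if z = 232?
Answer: 3728268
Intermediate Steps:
(z + (-113 + 178)*(-14 - 174))*(-311) = (232 + (-113 + 178)*(-14 - 174))*(-311) = (232 + 65*(-188))*(-311) = (232 - 12220)*(-311) = -11988*(-311) = 3728268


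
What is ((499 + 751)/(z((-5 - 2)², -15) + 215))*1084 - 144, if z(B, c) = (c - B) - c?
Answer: 665548/83 ≈ 8018.6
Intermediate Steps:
z(B, c) = -B
((499 + 751)/(z((-5 - 2)², -15) + 215))*1084 - 144 = ((499 + 751)/(-(-5 - 2)² + 215))*1084 - 144 = (1250/(-1*(-7)² + 215))*1084 - 144 = (1250/(-1*49 + 215))*1084 - 144 = (1250/(-49 + 215))*1084 - 144 = (1250/166)*1084 - 144 = (1250*(1/166))*1084 - 144 = (625/83)*1084 - 144 = 677500/83 - 144 = 665548/83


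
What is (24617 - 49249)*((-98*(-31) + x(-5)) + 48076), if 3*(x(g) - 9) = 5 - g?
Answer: -3778031528/3 ≈ -1.2593e+9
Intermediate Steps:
x(g) = 32/3 - g/3 (x(g) = 9 + (5 - g)/3 = 9 + (5/3 - g/3) = 32/3 - g/3)
(24617 - 49249)*((-98*(-31) + x(-5)) + 48076) = (24617 - 49249)*((-98*(-31) + (32/3 - 1/3*(-5))) + 48076) = -24632*((3038 + (32/3 + 5/3)) + 48076) = -24632*((3038 + 37/3) + 48076) = -24632*(9151/3 + 48076) = -24632*153379/3 = -3778031528/3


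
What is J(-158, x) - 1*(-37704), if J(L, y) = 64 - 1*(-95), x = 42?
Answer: 37863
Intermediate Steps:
J(L, y) = 159 (J(L, y) = 64 + 95 = 159)
J(-158, x) - 1*(-37704) = 159 - 1*(-37704) = 159 + 37704 = 37863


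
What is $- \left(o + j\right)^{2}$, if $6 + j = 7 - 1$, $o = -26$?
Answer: $-676$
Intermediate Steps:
$j = 0$ ($j = -6 + \left(7 - 1\right) = -6 + 6 = 0$)
$- \left(o + j\right)^{2} = - \left(-26 + 0\right)^{2} = - \left(-26\right)^{2} = \left(-1\right) 676 = -676$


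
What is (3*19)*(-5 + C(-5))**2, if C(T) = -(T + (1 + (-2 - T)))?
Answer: 912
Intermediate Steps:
C(T) = 1 (C(T) = -(T + (-1 - T)) = -1*(-1) = 1)
(3*19)*(-5 + C(-5))**2 = (3*19)*(-5 + 1)**2 = 57*(-4)**2 = 57*16 = 912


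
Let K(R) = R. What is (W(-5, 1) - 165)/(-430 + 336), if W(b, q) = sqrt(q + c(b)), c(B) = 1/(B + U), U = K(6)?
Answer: 165/94 - sqrt(2)/94 ≈ 1.7403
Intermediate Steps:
U = 6
c(B) = 1/(6 + B) (c(B) = 1/(B + 6) = 1/(6 + B))
W(b, q) = sqrt(q + 1/(6 + b))
(W(-5, 1) - 165)/(-430 + 336) = (sqrt((1 + 1*(6 - 5))/(6 - 5)) - 165)/(-430 + 336) = (sqrt((1 + 1*1)/1) - 165)/(-94) = (sqrt(1*(1 + 1)) - 165)*(-1/94) = (sqrt(1*2) - 165)*(-1/94) = (sqrt(2) - 165)*(-1/94) = (-165 + sqrt(2))*(-1/94) = 165/94 - sqrt(2)/94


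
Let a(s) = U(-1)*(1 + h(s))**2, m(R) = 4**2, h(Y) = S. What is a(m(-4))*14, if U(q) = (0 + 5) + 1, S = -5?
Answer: 1344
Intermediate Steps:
h(Y) = -5
m(R) = 16
U(q) = 6 (U(q) = 5 + 1 = 6)
a(s) = 96 (a(s) = 6*(1 - 5)**2 = 6*(-4)**2 = 6*16 = 96)
a(m(-4))*14 = 96*14 = 1344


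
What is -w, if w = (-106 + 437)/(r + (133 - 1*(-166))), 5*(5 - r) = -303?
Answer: -1655/1823 ≈ -0.90784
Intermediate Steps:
r = 328/5 (r = 5 - 1/5*(-303) = 5 + 303/5 = 328/5 ≈ 65.600)
w = 1655/1823 (w = (-106 + 437)/(328/5 + (133 - 1*(-166))) = 331/(328/5 + (133 + 166)) = 331/(328/5 + 299) = 331/(1823/5) = 331*(5/1823) = 1655/1823 ≈ 0.90784)
-w = -1*1655/1823 = -1655/1823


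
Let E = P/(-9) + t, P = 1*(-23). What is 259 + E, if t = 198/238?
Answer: 281017/1071 ≈ 262.39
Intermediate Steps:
P = -23
t = 99/119 (t = 198*(1/238) = 99/119 ≈ 0.83193)
E = 3628/1071 (E = -23/(-9) + 99/119 = -23*(-⅑) + 99/119 = 23/9 + 99/119 = 3628/1071 ≈ 3.3875)
259 + E = 259 + 3628/1071 = 281017/1071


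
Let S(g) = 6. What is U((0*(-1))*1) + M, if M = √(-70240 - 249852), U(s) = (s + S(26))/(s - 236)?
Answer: -3/118 + 2*I*√80023 ≈ -0.025424 + 565.77*I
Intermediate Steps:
U(s) = (6 + s)/(-236 + s) (U(s) = (s + 6)/(s - 236) = (6 + s)/(-236 + s))
M = 2*I*√80023 (M = √(-320092) = 2*I*√80023 ≈ 565.77*I)
U((0*(-1))*1) + M = (6 + (0*(-1))*1)/(-236 + (0*(-1))*1) + 2*I*√80023 = (6 + 0*1)/(-236 + 0*1) + 2*I*√80023 = (6 + 0)/(-236 + 0) + 2*I*√80023 = 6/(-236) + 2*I*√80023 = -1/236*6 + 2*I*√80023 = -3/118 + 2*I*√80023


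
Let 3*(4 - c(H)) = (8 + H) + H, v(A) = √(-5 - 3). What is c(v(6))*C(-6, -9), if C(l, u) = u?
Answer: -12 + 12*I*√2 ≈ -12.0 + 16.971*I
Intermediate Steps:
v(A) = 2*I*√2 (v(A) = √(-8) = 2*I*√2)
c(H) = 4/3 - 2*H/3 (c(H) = 4 - ((8 + H) + H)/3 = 4 - (8 + 2*H)/3 = 4 + (-8/3 - 2*H/3) = 4/3 - 2*H/3)
c(v(6))*C(-6, -9) = (4/3 - 4*I*√2/3)*(-9) = -12 + 12*I*√2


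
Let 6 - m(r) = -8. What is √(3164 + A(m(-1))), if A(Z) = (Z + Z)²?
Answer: 2*√987 ≈ 62.833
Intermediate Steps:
m(r) = 14 (m(r) = 6 - 1*(-8) = 6 + 8 = 14)
A(Z) = 4*Z² (A(Z) = (2*Z)² = 4*Z²)
√(3164 + A(m(-1))) = √(3164 + 4*14²) = √(3164 + 4*196) = √(3164 + 784) = √3948 = 2*√987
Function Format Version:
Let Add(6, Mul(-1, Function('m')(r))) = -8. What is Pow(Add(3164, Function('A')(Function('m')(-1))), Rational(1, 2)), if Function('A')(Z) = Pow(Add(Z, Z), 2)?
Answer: Mul(2, Pow(987, Rational(1, 2))) ≈ 62.833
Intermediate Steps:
Function('m')(r) = 14 (Function('m')(r) = Add(6, Mul(-1, -8)) = Add(6, 8) = 14)
Function('A')(Z) = Mul(4, Pow(Z, 2)) (Function('A')(Z) = Pow(Mul(2, Z), 2) = Mul(4, Pow(Z, 2)))
Pow(Add(3164, Function('A')(Function('m')(-1))), Rational(1, 2)) = Pow(Add(3164, Mul(4, Pow(14, 2))), Rational(1, 2)) = Pow(Add(3164, Mul(4, 196)), Rational(1, 2)) = Pow(Add(3164, 784), Rational(1, 2)) = Pow(3948, Rational(1, 2)) = Mul(2, Pow(987, Rational(1, 2)))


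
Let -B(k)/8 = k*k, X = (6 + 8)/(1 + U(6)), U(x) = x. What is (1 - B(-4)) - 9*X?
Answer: 111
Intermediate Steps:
X = 2 (X = (6 + 8)/(1 + 6) = 14/7 = 14*(⅐) = 2)
B(k) = -8*k² (B(k) = -8*k*k = -8*k²)
(1 - B(-4)) - 9*X = (1 - (-8)*(-4)²) - 9*2 = (1 - (-8)*16) - 18 = (1 - 1*(-128)) - 18 = (1 + 128) - 18 = 129 - 18 = 111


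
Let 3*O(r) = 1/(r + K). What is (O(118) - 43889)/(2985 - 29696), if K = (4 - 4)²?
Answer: 15536705/9455694 ≈ 1.6431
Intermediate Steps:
K = 0 (K = 0² = 0)
O(r) = 1/(3*r) (O(r) = 1/(3*(r + 0)) = 1/(3*r))
(O(118) - 43889)/(2985 - 29696) = ((⅓)/118 - 43889)/(2985 - 29696) = ((⅓)*(1/118) - 43889)/(-26711) = (1/354 - 43889)*(-1/26711) = -15536705/354*(-1/26711) = 15536705/9455694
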